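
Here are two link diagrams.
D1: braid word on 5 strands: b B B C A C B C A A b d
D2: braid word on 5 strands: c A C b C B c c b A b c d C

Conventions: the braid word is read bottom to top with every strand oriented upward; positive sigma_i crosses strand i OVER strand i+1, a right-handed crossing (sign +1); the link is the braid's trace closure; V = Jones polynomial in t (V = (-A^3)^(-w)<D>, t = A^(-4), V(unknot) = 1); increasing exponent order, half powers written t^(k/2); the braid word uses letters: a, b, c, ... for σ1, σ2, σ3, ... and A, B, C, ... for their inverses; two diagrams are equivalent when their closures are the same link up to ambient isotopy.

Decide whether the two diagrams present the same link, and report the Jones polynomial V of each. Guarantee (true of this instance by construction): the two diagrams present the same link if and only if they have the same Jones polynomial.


equivalent: no
V(D1) = t^-8 - 2t^-7 + t^-6 - 2t^-5 + 2t^-4 + t^-2  (w -6, c 12, <D> = A^-10 + 2A^-2 - 2A^2 + A^6 - 2A^10 + A^14)
V(D2) = t^-1 - 1 + 2t - 2t^2 + 2t^3 - 2t^4 + t^5  [14 crossings, <D> = A^-14 - 2A^-10 + 2A^-6 - 2A^-2 + 2A^2 - A^6 + A^10, w = +2]
key observation: V(t) takes 2 values over 2 diagrams, fixing the grouping


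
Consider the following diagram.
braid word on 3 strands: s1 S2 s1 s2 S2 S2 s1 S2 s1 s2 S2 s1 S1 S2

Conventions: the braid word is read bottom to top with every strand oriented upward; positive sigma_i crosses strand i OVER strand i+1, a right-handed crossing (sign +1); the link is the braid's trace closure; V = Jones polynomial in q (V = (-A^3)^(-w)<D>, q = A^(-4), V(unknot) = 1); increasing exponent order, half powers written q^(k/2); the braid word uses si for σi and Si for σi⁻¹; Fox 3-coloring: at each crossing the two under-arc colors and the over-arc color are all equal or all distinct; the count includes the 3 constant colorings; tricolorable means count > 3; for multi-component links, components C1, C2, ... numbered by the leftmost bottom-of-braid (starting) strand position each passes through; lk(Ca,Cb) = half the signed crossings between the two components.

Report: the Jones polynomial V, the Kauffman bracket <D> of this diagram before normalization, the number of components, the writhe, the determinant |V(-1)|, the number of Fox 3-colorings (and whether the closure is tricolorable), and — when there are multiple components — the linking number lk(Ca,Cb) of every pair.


V(q) = q^-4 - 4q^-3 + 6q^-2 - 7q^-1 + 9 - 7q + 6q^2 - 4q^3 + q^4
bracket: A^-16 - 4A^-12 + 6A^-8 - 7A^-4 + 9 - 7A^4 + 6A^8 - 4A^12 + A^16, w = 0
1 component, writhe 0, over 14 crossings
det 45, colorings 27 of 3^14 — tricolorable
observation: palindromic: swapping q for 1/q fixes V


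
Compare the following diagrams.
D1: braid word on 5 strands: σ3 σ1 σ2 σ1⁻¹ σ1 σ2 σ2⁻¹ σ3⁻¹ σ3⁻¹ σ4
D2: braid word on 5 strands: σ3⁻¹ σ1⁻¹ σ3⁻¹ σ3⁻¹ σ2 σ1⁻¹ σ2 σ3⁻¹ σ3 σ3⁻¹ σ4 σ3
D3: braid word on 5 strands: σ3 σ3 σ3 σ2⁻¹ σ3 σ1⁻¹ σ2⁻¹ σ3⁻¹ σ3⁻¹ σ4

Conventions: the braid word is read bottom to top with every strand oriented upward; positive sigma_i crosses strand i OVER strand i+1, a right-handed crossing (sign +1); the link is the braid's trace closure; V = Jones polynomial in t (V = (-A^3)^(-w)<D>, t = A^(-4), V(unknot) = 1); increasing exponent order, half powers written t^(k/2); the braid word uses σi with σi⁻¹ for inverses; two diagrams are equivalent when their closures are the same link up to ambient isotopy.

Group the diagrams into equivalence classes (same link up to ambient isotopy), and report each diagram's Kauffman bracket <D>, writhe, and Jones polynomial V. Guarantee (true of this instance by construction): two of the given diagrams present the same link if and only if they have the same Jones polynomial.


grouping into links: {D1} | {D2} | {D3}
V(D1) = 1  (w +2, c 10, <D> = A^6)
V(D2) = -t^-6 + 2t^-5 - 2t^-4 + 3t^-3 - 3t^-2 + 2t^-1 - 1 + t  (w -2, c 12, <D> = A^-10 - A^-6 + 2A^-2 - 3A^2 + 3A^6 - 2A^10 + 2A^14 - A^18)
V(D3) = t^-2 - t^-1 + 1 - t + t^2  (w 0, c 10, <D> = A^-8 - A^-4 + 1 - A^4 + A^8)
key observation: 3 values of V(t) split the 3 diagrams


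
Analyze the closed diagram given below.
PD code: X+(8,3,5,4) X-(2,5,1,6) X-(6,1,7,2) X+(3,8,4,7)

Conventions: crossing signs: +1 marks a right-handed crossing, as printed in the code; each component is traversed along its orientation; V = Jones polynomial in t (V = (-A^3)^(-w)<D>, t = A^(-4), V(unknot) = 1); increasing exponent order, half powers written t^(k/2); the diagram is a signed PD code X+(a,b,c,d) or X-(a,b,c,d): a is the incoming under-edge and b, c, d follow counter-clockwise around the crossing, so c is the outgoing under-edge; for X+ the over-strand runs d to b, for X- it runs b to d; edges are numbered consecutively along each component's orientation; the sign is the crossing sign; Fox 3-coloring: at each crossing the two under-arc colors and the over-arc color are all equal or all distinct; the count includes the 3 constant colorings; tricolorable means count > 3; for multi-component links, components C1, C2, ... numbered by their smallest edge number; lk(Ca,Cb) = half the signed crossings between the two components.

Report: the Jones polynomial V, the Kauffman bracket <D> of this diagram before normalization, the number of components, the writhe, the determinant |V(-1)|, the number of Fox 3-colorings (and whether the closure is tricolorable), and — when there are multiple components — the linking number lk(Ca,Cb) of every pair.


V(t) = t^-2 + 2 + t^2
bracket: A^-8 + 2 + A^8, w = 0
3 components, writhe 0, over 4 crossings
lk(C1,C2) = 0
linking number lk(C1,C3) = -1
lk(C2,C3): +1
det 4, colorings 3 of 3^4 — not tricolorable
observation: w = 0 (over 4 crossings) is diagram-only; (-A^3)^(0) removes it from V


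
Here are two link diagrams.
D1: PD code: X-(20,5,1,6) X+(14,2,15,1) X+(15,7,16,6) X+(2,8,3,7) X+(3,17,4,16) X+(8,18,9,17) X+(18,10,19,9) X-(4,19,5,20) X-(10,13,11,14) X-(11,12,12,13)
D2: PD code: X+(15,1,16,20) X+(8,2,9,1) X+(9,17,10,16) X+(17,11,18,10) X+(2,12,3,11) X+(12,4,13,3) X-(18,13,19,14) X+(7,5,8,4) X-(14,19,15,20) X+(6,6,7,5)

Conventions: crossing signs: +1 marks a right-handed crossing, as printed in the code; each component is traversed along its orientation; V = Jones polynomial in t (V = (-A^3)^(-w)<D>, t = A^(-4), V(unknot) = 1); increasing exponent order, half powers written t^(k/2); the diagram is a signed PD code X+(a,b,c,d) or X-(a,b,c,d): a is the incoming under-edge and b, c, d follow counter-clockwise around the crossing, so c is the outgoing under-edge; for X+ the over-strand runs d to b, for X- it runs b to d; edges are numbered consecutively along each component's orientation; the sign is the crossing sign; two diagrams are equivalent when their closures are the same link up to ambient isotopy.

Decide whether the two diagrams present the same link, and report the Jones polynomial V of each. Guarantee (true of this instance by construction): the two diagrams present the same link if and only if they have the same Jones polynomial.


same link: yes
V(D1) = t - t^2 + 2t^3 - t^4 + t^5 - t^6  [10 crossings, <D> = -A^-18 + A^-14 - A^-10 + 2A^-6 - A^-2 + A^2, w = +2]
V(D2) = t - t^2 + 2t^3 - t^4 + t^5 - t^6  (w +6, c 10, <D> = -A^-6 + A^-2 - A^2 + 2A^6 - A^10 + A^14)
note: one V(t) for all 2 diagrams — one class (guaranteed)


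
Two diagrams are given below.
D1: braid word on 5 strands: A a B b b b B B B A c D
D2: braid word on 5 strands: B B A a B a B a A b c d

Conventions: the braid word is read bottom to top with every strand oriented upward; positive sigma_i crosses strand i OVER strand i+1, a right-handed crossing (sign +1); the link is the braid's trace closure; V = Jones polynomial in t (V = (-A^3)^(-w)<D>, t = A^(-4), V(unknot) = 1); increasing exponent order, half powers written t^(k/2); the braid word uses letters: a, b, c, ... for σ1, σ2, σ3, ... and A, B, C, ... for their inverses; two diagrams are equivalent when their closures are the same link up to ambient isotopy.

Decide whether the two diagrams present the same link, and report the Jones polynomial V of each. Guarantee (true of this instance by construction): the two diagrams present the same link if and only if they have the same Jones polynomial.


equivalent: no
D1 (bracket A^-6; 12 crossings at w = -2): V = 1
V(D2) = -t^-4 + t^-3 + t^-1  (w 0, c 12, <D> = A^4 + A^12 - A^16)
key observation: 2 values of V(t) split the 2 diagrams


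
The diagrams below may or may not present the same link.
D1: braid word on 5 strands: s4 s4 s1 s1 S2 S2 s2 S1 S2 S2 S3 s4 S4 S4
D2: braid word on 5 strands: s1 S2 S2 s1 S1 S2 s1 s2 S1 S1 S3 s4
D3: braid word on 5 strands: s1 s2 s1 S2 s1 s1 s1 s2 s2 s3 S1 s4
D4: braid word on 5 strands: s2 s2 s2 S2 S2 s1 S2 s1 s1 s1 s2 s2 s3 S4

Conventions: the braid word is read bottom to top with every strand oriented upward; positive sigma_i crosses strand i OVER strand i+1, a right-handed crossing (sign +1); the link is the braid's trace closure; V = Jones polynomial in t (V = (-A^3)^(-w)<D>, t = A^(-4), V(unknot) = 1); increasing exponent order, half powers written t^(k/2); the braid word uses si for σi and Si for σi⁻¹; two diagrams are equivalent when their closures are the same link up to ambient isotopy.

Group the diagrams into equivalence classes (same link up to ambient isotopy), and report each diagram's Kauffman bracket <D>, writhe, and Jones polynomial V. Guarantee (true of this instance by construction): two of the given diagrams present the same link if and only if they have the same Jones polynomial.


equivalence classes: {D1} | {D2} | {D3, D4}
D1 (bracket A^-6; 14 crossings at w = -2): V = 1
V(D2) = -t^-4 + t^-3 + t^-1  (w -2, c 12, <D> = A^-2 + A^6 - A^10)
V(D3) = t^2 - t^3 + 3t^4 - 3t^5 + 3t^6 - 3t^7 + 2t^8 - t^9  [12 crossings, <D> = -A^-12 + 2A^-8 - 3A^-4 + 3 - 3A^4 + 3A^8 - A^12 + A^16, w = +8]
V(D4) = t^2 - t^3 + 3t^4 - 3t^5 + 3t^6 - 3t^7 + 2t^8 - t^9  (w +6, c 14, <D> = -A^-18 + 2A^-14 - 3A^-10 + 3A^-6 - 3A^-2 + 3A^2 - A^6 + A^10)
key observation: 3 values of V(t) split the 4 diagrams


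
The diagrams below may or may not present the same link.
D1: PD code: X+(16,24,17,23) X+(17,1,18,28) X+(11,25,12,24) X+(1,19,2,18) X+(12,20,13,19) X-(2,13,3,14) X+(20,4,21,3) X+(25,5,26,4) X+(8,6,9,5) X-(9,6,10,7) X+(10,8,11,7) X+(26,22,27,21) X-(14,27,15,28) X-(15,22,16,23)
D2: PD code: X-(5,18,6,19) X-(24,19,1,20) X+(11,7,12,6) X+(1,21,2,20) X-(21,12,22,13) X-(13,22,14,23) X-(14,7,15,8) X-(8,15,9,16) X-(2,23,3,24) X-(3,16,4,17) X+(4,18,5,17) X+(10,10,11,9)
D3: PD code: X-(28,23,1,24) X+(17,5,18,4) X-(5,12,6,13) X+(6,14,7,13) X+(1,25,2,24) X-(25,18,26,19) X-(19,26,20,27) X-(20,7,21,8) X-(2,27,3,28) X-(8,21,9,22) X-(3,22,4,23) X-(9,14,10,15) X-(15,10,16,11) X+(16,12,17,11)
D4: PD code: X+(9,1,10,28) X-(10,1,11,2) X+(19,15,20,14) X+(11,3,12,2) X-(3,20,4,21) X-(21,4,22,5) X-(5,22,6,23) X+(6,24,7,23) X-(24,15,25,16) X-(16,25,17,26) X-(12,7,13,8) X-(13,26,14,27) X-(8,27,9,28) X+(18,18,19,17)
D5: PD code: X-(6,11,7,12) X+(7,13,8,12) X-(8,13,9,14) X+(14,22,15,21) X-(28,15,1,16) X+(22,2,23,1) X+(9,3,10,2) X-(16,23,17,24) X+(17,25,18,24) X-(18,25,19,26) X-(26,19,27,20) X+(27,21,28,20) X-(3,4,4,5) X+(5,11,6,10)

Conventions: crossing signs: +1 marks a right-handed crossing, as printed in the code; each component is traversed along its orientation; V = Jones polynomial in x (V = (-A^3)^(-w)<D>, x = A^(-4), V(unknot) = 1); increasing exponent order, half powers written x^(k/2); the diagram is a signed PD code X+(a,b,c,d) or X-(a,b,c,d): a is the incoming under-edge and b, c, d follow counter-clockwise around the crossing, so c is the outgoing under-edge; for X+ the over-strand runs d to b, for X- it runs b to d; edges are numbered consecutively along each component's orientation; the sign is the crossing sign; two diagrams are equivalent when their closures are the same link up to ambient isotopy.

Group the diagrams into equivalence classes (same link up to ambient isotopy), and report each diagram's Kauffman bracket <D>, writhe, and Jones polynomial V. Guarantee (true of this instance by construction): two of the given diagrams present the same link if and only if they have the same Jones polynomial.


grouping into links: {D1} | {D2, D3, D4} | {D5}
V(D1) = x + x^3 - x^4  (w +6, c 14, <D> = -A^2 + A^6 + A^14)
V(D2) = -x^-6 + x^-5 - x^-4 + 2x^-3 - x^-2 + x^-1  [12 crossings, <D> = A^-8 - A^-4 + 2 - A^4 + A^8 - A^12, w = -4]
V(D3) = -x^-6 + x^-5 - x^-4 + 2x^-3 - x^-2 + x^-1  [14 crossings, <D> = A^-14 - A^-10 + 2A^-6 - A^-2 + A^2 - A^6, w = -6]
V(D4) = -x^-6 + x^-5 - x^-4 + 2x^-3 - x^-2 + x^-1  [14 crossings, <D> = A^-8 - A^-4 + 2 - A^4 + A^8 - A^12, w = -4]
V(D5) = x^-2 - x^-1 + 1 - x + x^2  (w 0, c 14, <D> = A^-8 - A^-4 + 1 - A^4 + A^8)
why: V(x) takes 3 values over 5 diagrams, fixing the grouping


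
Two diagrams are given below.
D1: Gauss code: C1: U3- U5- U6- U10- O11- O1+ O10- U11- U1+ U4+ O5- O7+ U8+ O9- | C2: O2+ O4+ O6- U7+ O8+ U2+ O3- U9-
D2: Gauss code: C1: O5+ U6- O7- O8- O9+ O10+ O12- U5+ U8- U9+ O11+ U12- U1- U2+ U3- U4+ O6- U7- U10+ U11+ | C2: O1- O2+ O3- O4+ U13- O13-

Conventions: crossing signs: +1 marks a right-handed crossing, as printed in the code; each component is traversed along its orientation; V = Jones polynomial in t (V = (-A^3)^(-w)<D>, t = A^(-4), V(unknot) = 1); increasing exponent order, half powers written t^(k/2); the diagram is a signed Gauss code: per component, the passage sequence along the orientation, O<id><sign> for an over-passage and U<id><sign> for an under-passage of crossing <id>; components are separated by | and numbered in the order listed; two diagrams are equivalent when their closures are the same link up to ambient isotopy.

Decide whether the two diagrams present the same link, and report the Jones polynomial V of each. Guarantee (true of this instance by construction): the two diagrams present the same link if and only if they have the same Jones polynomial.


same link: no
V(D1) = -t^(-3/2) + t^(-1/2) - 2t^(1/2) + t^(3/2) - 2t^(5/2) + t^(7/2)  [11 crossings, <D> = -A^-17 + 2A^-13 - A^-9 + 2A^-5 - A^-1 + A^3, w = -1]
V(D2) = -t^(-5/2) - t^(5/2)  (w -1, c 13, <D> = A^-13 + A^7)
note: V(t) takes 2 values over 2 diagrams, fixing the grouping


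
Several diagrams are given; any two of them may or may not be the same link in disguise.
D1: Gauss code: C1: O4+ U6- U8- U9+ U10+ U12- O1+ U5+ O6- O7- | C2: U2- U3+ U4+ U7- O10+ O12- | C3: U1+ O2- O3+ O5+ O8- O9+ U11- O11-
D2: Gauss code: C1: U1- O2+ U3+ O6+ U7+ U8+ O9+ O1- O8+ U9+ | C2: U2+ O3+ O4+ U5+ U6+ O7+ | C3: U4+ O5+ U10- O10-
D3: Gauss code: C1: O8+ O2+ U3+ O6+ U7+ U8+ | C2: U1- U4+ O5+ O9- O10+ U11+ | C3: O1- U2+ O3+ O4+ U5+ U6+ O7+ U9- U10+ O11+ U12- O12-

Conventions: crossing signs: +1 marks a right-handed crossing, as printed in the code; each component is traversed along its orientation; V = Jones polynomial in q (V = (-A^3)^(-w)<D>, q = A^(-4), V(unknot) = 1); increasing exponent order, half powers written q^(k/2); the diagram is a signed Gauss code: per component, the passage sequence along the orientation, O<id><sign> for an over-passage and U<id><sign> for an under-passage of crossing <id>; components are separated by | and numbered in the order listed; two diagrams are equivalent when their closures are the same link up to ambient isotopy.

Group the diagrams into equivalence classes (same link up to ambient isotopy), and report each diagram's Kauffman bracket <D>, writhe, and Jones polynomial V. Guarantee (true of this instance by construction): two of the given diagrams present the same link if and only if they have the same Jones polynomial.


grouping into links: {D1} | {D2, D3}
V(D1) = 1 + q + q^2 + q^3  (w 0, c 12, <D> = A^-12 + A^-8 + A^-4 + 1)
D2 (bracket A^-14 - A^-10 + 2A^-6 - A^-2 + 2A^2 + A^10; 10 crossings at w = +6): V = q^2 + 2q^4 - q^5 + 2q^6 - q^7 + q^8
D3 (bracket A^-14 - A^-10 + 2A^-6 - A^-2 + 2A^2 + A^10; 12 crossings at w = +6): V = q^2 + 2q^4 - q^5 + 2q^6 - q^7 + q^8
why: 2 values of V(q) split the 3 diagrams


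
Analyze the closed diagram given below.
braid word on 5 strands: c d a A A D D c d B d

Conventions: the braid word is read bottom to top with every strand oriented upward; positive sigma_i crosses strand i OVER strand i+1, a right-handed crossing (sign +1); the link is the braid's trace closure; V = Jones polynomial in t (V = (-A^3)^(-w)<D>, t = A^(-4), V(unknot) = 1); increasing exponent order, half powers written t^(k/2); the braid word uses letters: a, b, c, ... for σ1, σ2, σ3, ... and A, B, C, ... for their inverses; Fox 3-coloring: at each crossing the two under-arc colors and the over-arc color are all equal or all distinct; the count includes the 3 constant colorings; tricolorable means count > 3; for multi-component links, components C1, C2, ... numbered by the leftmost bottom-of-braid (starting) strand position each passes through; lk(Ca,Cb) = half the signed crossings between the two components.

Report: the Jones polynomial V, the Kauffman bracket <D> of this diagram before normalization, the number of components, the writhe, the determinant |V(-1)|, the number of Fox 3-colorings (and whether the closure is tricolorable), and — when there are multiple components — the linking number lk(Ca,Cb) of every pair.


Jones polynomial: V(t) = -t^(1/2) + t^(3/2) - t^(5/2) - t^(9/2)
<D> = A^-15 + A^-7 - A^-3 + A; writhe +1
components 2, writhe +1 (11 crossings)
linking number lk(C1,C2) = +2
3-colorings: 3 of 3^11, det 4 — not tricolorable
note: w = +1 (over 11 crossings) is diagram-only; (-A^3)^(-1) removes it from V


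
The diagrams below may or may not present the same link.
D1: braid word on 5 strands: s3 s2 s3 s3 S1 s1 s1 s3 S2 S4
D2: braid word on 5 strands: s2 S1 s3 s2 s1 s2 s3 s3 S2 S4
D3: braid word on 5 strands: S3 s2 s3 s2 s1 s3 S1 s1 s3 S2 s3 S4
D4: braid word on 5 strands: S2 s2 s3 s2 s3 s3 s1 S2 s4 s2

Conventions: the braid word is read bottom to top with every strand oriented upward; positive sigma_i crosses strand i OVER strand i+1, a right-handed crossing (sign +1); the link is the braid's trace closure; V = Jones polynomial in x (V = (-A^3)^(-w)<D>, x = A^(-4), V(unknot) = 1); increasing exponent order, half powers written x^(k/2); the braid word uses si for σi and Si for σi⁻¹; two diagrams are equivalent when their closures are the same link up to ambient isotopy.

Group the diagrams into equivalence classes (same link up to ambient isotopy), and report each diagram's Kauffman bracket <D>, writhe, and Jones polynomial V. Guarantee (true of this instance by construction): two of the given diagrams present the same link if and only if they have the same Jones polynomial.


grouping into links: {D1, D2, D3, D4}
V(D1) = x + x^3 - x^4  (w +4, c 10, <D> = -A^-4 + 1 + A^8)
D2 (bracket -A^-4 + 1 + A^8; 10 crossings at w = +4): V = x + x^3 - x^4
D3 (bracket -A^-4 + 1 + A^8; 12 crossings at w = +4): V = x + x^3 - x^4
V(D4) = x + x^3 - x^4  (w +6, c 10, <D> = -A^2 + A^6 + A^14)
why: one V(x) for all 4 diagrams — one class (guaranteed)


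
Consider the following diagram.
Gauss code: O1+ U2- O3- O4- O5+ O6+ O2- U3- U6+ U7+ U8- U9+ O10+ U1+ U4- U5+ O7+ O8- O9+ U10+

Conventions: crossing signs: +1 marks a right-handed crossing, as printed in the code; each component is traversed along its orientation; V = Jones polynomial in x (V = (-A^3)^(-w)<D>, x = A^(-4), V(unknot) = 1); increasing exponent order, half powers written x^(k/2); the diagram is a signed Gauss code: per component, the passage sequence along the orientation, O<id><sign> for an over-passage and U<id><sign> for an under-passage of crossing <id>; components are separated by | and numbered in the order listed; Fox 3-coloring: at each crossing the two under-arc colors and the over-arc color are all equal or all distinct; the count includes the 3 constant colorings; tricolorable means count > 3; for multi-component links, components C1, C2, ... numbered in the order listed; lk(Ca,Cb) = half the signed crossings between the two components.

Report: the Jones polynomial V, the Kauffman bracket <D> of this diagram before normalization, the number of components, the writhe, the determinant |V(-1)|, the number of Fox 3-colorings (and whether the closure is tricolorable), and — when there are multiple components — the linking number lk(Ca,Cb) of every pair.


Jones polynomial: V(x) = x + x^3 - x^4
<D> = -A^-10 + A^-6 + A^2; writhe +2
components 1, writhe +2 (10 crossings)
3-colorings: 9 of 3^10, det 3 — tricolorable
note: |V(-1)| = 3: so tricolorable, since 3 divides 3


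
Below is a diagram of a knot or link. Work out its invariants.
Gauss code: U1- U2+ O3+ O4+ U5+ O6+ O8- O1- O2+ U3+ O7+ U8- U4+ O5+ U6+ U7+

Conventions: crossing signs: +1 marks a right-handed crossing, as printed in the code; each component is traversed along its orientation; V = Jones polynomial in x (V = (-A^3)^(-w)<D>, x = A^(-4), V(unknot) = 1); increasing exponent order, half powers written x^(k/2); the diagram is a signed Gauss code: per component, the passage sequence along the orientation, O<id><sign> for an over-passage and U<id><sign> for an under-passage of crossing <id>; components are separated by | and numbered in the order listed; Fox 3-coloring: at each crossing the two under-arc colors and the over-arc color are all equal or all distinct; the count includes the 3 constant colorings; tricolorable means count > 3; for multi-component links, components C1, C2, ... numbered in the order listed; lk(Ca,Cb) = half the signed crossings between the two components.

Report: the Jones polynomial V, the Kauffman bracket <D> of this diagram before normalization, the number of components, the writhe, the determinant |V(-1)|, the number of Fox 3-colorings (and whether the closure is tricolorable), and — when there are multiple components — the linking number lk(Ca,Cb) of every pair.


V(x) = x - x^2 + 2x^3 - x^4 + x^5 - x^6
bracket: -A^-12 + A^-8 - A^-4 + 2 - A^4 + A^8, w = +4
1 component, writhe +4, over 8 crossings
det 7, colorings 3 of 3^8 — not tricolorable
observation: V spans 5 powers of x: at least 5 crossings in any diagram


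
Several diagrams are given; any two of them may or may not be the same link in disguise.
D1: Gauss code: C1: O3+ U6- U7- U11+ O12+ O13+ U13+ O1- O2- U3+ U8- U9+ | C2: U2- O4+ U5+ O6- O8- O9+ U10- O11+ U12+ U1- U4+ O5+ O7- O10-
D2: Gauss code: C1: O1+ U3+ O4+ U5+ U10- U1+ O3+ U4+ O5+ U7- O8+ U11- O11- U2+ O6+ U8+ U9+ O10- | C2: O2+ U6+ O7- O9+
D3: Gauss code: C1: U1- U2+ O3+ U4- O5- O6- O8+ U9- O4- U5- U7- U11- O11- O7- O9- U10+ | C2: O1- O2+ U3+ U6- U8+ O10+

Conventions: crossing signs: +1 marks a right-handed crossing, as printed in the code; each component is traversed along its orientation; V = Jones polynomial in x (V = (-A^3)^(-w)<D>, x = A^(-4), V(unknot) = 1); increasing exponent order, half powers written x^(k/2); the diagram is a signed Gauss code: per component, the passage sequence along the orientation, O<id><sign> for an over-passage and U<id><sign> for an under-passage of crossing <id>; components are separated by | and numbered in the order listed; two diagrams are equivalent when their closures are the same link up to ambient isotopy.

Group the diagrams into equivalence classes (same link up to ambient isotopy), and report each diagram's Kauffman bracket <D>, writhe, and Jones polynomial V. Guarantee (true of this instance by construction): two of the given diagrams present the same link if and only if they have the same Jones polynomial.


grouping into links: {D1} | {D2} | {D3}
V(D1) = -x^(-5/2) - x^(-1/2)  (w +1, c 13, <D> = A^5 + A^13)
V(D2) = -x^(3/2) - 2x^(7/2) + x^(9/2) - x^(11/2) + x^(13/2)  (w +5, c 11, <D> = -A^-11 + A^-7 - A^-3 + 2A + A^9)
V(D3) = x^(-7/2) - x^(-5/2) + x^(-3/2) - 2x^(-1/2) - x^(3/2)  [11 crossings, <D> = A^-15 + 2A^-7 - A^-3 + A - A^5, w = -3]
why: V(x) takes 3 values over 3 diagrams, fixing the grouping


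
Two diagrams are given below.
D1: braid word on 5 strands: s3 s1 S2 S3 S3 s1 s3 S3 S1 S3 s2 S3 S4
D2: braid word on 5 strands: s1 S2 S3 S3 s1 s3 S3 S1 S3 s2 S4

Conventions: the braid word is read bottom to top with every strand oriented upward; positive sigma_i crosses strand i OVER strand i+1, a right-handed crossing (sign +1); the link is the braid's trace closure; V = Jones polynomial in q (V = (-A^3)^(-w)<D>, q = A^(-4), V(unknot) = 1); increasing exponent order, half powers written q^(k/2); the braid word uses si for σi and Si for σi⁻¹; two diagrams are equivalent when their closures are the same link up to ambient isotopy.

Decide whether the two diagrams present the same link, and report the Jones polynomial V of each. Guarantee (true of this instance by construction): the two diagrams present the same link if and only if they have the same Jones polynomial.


equivalent: yes
D1 (bracket A^-7 + A^-3 + A - A^9; 13 crossings at w = -3): V = q^(-9/2) - q^(-5/2) - q^(-3/2) - q^(-1/2)
V(D2) = q^(-9/2) - q^(-5/2) - q^(-3/2) - q^(-1/2)  [11 crossings, <D> = A^-7 + A^-3 + A - A^9, w = -3]
observation: from 13 to 11 crossings by R-moves: one link, two diagrams


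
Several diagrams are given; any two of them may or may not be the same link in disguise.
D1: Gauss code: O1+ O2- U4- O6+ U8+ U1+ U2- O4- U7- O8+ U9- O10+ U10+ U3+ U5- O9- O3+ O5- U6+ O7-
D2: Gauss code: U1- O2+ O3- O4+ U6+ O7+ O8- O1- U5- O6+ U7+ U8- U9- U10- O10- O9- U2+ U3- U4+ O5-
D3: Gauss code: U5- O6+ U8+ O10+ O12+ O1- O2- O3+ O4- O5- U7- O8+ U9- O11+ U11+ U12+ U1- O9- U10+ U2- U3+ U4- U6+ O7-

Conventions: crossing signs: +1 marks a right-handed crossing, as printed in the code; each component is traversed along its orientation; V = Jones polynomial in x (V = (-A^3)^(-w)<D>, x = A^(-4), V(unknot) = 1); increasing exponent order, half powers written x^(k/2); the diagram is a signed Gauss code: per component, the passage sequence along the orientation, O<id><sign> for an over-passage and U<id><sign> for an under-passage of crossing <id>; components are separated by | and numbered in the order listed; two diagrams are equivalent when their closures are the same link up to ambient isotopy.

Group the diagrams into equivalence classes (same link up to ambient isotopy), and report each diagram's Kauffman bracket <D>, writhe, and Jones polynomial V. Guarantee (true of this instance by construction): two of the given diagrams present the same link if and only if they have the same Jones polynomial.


equivalence classes: {D1, D2, D3}
D1 (bracket A^-8 - A^-4 + 1 - A^4 + A^8; 10 crossings at w = 0): V = x^-2 - x^-1 + 1 - x + x^2
D2 (bracket A^-14 - A^-10 + A^-6 - A^-2 + A^2; 10 crossings at w = -2): V = x^-2 - x^-1 + 1 - x + x^2
D3 (bracket A^-8 - A^-4 + 1 - A^4 + A^8; 12 crossings at w = 0): V = x^-2 - x^-1 + 1 - x + x^2
key observation: all 3 diagrams share one V(x), hence one class


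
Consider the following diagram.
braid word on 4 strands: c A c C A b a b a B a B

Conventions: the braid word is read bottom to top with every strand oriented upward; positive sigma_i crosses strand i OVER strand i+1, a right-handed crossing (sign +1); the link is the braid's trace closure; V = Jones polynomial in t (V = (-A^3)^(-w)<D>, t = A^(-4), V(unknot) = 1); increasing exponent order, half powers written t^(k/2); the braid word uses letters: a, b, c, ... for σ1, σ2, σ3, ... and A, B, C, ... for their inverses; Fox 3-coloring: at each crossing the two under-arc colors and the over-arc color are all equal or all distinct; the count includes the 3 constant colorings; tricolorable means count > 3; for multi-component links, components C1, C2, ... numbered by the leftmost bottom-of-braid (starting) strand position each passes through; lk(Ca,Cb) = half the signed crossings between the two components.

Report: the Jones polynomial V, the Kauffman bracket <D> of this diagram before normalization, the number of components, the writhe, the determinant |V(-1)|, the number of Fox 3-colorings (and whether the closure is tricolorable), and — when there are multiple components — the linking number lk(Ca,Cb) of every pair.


V = -t^(-3/2) + t^(-1/2) - 2t^(1/2) + t^(3/2) - 2t^(5/2) + t^(7/2)
<D> = A^-8 - 2A^-4 + 1 - 2A^4 + A^8 - A^12 (w = +2)
2 components over 12 crossings, w = +2
lk(C1,C2): 0
3 Fox colorings among 3^12, |V(-1)| = 8: not tricolorable
why: the word shrinks to σ3 σ1⁻¹ σ1⁻¹ σ2 σ1 σ2 σ1 σ2⁻¹ σ1 σ2⁻¹ after cancelling


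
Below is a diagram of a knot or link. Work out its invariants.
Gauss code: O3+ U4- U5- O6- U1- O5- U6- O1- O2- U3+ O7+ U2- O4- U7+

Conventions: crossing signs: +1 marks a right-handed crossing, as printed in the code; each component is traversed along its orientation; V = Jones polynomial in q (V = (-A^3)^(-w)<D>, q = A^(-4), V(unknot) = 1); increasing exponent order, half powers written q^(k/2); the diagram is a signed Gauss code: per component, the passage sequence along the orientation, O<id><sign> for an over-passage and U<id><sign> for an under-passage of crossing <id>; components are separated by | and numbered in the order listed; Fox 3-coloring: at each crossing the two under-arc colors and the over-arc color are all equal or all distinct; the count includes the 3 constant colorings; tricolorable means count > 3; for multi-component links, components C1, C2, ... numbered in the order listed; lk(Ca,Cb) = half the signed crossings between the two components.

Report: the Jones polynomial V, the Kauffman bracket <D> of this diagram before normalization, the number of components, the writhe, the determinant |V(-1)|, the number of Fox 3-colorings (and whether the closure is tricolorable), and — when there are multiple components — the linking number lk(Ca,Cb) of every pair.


V = -q^-6 + 2q^-5 - 2q^-4 + 3q^-3 - 3q^-2 + 2q^-1 - 1 + q
<D> = -A^-13 + A^-9 - 2A^-5 + 3A^-1 - 3A^3 + 2A^7 - 2A^11 + A^15 (w = -3)
1 component over 7 crossings, w = -3
9 Fox colorings among 3^7, |V(-1)| = 15: tricolorable
why: |V(-1)| = 15: so tricolorable, since 3 divides 15


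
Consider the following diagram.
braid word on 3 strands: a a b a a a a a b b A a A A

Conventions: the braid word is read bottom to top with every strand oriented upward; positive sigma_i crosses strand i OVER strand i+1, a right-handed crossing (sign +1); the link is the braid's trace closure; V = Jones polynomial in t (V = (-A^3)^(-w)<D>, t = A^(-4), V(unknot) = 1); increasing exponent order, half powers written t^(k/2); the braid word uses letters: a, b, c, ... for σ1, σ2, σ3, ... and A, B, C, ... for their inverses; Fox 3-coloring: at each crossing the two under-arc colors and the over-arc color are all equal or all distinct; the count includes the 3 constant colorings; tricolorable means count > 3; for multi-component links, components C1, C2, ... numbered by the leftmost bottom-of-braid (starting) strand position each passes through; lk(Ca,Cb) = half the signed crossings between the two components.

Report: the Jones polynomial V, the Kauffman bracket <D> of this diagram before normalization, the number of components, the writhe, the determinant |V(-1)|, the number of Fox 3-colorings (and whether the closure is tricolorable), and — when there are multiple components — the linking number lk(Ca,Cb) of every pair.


V(t) = t^3 + 2t^5 - 2t^6 + 2t^7 - 3t^8 + 2t^9 - 2t^10 + t^11
bracket: A^-20 - 2A^-16 + 2A^-12 - 3A^-8 + 2A^-4 - 2 + 2A^4 + A^12, w = +8
1 component, writhe +8, over 14 crossings
det 15, colorings 9 of 3^14 — tricolorable
observation: the word shrinks to σ1 σ1 σ2 σ1 σ1 σ1 σ1 σ1 σ2 σ2 σ1⁻¹ σ1⁻¹ after cancelling


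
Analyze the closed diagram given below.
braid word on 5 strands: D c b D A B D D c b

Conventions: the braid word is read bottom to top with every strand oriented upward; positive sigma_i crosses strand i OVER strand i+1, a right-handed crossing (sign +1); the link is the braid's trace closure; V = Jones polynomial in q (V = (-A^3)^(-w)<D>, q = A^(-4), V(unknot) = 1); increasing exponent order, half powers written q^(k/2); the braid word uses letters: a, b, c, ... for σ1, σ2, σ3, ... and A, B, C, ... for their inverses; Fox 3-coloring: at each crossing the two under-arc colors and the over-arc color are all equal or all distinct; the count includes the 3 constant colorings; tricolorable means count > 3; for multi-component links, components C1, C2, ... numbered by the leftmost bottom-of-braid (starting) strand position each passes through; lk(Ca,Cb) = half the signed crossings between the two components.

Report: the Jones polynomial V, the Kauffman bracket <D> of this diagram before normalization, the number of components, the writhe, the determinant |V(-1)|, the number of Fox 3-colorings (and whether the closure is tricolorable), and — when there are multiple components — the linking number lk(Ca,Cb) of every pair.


V(q) = q^-5 - 2q^-4 + 2q^-3 - 2q^-2 + 2q^-1 - 1 + q
bracket: A^-10 - A^-6 + 2A^-2 - 2A^2 + 2A^6 - 2A^10 + A^14, w = -2
1 component, writhe -2, over 10 crossings
det 11, colorings 3 of 3^10 — not tricolorable
observation: w = -2 (over 10 crossings) is diagram-only; (-A^3)^(2) removes it from V


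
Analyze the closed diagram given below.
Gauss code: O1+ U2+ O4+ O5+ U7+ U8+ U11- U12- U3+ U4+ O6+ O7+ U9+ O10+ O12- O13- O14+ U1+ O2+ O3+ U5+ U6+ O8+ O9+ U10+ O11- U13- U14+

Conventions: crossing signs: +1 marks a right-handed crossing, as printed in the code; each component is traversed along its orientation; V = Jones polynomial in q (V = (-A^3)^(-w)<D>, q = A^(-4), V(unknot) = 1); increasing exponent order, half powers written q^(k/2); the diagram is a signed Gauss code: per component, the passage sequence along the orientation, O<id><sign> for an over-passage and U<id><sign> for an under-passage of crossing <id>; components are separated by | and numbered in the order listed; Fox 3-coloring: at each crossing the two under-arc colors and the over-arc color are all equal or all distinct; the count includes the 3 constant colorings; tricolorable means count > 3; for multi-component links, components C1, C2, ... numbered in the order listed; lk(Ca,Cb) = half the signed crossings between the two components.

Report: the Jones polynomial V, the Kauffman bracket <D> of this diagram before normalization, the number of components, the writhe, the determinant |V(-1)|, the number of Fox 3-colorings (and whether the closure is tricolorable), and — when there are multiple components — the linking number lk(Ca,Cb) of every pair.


Jones polynomial: V(q) = q^3 + q^5 - q^6 + q^7 - q^8 + q^9 - q^10
<D> = -A^-16 + A^-12 - A^-8 + A^-4 - 1 + A^4 + A^12; writhe +8
components 1, writhe +8 (14 crossings)
3-colorings: 3 of 3^14, det 7 — not tricolorable
note: V spans 7 powers of q: at least 7 crossings in any diagram


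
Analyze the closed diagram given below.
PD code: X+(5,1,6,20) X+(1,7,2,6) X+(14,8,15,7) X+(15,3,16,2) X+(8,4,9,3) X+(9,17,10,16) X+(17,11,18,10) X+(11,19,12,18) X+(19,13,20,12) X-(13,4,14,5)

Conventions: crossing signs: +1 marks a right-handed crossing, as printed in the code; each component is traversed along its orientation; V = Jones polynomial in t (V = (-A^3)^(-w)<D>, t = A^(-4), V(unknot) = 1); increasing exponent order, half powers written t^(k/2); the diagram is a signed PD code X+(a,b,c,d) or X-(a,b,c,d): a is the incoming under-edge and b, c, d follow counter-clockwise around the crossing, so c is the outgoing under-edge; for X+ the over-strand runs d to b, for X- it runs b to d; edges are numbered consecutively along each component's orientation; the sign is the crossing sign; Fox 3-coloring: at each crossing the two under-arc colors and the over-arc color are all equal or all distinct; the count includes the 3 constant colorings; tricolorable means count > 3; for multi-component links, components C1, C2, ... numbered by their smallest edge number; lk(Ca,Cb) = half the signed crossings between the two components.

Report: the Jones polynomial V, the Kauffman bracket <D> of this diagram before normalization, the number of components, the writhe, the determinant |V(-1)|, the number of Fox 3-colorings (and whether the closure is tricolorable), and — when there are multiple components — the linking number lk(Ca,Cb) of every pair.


Jones polynomial: V(t) = t^3 + 2t^5 - 2t^6 + 2t^7 - 3t^8 + 2t^9 - 2t^10 + t^11
<D> = A^-20 - 2A^-16 + 2A^-12 - 3A^-8 + 2A^-4 - 2 + 2A^4 + A^12; writhe +8
components 1, writhe +8 (10 crossings)
3-colorings: 9 of 3^10, det 15 — tricolorable
note: w = +8 (over 10 crossings) is diagram-only; (-A^3)^(-8) removes it from V


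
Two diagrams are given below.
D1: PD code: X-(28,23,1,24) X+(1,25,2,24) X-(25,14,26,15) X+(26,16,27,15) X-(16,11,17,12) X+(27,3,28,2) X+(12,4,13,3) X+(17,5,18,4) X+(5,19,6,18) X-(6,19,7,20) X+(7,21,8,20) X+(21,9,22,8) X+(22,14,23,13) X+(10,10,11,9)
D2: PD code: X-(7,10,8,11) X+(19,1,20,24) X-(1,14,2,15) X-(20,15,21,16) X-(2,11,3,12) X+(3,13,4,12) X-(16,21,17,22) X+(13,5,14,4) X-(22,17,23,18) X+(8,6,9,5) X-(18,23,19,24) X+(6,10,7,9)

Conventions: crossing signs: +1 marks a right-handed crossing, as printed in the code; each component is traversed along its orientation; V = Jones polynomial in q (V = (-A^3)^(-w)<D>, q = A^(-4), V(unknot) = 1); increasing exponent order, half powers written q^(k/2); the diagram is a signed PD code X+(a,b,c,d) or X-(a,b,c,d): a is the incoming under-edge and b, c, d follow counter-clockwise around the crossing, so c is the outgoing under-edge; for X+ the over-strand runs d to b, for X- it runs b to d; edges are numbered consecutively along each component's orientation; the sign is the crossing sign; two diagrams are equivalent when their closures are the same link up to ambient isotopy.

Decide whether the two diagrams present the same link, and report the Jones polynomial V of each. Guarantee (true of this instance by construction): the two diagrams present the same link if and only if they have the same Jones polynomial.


equivalent: no
V(D1) = q - q^2 + 2q^3 - q^4 + q^5 - q^6  (w +6, c 14, <D> = -A^-6 + A^-2 - A^2 + 2A^6 - A^10 + A^14)
D2 (bracket A^-2 + A^6 - A^10; 12 crossings at w = -2): V = -q^-4 + q^-3 + q^-1
why: 2 classes among 2 diagrams; unequal V(q) rules out equality


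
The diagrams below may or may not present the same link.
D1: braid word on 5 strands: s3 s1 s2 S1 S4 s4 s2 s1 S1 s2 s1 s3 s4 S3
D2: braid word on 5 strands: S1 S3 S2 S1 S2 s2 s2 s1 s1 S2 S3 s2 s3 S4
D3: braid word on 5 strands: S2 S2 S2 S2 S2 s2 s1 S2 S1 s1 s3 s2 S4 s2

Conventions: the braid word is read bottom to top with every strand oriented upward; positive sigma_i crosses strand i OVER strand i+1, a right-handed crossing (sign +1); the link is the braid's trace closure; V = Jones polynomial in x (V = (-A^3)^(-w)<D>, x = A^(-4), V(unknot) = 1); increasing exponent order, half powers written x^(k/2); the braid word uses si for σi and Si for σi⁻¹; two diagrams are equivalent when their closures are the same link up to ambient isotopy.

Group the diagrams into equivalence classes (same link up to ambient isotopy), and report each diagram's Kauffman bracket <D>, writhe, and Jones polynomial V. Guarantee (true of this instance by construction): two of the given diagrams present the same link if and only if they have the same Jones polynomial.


grouping into links: {D1} | {D2} | {D3}
V(D1) = x - x^2 + 2x^3 - x^4 + x^5 - x^6  (w +6, c 14, <D> = -A^-6 + A^-2 - A^2 + 2A^6 - A^10 + A^14)
V(D2) = 1  (w -2, c 14, <D> = A^-6)
V(D3) = -x^-4 + x^-3 + x^-1  (w -2, c 14, <D> = A^-2 + A^6 - A^10)
key observation: comparing 3 Jones polynomials yields 3 groups


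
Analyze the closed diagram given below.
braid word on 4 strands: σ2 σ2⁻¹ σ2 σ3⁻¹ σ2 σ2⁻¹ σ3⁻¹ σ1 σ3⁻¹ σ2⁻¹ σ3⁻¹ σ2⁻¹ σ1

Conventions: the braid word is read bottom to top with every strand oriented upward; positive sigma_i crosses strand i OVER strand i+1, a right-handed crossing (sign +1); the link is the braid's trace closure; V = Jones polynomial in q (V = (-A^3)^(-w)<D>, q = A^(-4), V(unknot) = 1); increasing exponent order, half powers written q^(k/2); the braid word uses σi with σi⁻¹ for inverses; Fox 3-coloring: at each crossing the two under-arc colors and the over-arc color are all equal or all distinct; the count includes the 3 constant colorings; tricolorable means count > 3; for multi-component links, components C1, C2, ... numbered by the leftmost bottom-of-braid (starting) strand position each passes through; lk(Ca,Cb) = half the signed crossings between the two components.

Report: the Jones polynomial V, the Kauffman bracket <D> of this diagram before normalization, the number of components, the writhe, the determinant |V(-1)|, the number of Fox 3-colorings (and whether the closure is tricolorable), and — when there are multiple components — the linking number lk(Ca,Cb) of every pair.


V = -q^-4 + q^-3 + q^-1
<D> = -A^-5 - A^3 + A^7 (w = -3)
1 component over 13 crossings, w = -3
9 Fox colorings among 3^13, |V(-1)| = 3: tricolorable
why: w = -3 (over 13 crossings) is diagram-only; (-A^3)^(3) removes it from V
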